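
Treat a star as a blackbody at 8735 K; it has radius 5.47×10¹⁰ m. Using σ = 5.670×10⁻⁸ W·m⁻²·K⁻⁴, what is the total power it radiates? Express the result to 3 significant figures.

Surface area A = 4πR² = 4π(5.47×10¹⁰ m)² = 3.75997×10²² m².
P = σAT⁴ = 5.670×10⁻⁸ × 3.75997×10²² × (8735)⁴ = 1.24×10³¹ W.

P ≈ 1.24×10³¹ W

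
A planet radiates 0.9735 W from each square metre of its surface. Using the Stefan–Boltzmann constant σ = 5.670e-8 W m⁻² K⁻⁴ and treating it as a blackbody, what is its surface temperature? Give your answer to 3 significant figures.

I = σT⁴, so T = (I/σ)^(1/4) = (0.9735/(5.670×10⁻⁸))^(1/4) = 64.4 K.

T ≈ 64.4 K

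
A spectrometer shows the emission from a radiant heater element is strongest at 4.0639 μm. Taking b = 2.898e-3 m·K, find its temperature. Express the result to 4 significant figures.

Wien's law gives T = b/λ_max = (2.898×10⁻³ m·K)/(4.0639×10⁻⁶ m) = 713.1 K.

T ≈ 713.1 K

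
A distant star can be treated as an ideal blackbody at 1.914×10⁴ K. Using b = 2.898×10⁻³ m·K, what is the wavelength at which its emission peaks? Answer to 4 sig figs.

λ_max ≈ 151.4 nm

Wien's displacement law: λ_max = b/T = (2.898×10⁻³ m·K)/(1.914×10⁴ K) = 1.5141×10⁻⁷ m.
That is 151.4 nm, in the ultraviolet range.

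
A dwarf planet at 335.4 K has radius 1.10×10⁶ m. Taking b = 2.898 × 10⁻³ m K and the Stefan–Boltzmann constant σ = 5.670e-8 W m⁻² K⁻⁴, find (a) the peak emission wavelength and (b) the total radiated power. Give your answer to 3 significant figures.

(a) λ_max = b/T = 2.898×10⁻³/335.4 = 8.640×10⁻⁶ m = 8.64 μm.
Surface area A = 4πR² = 4π(1.10×10⁶ m)² = 1.52053×10¹³ m².
(b) P = σAT⁴ = 5.670×10⁻⁸×1.52053×10¹³×(335.4)⁴ = 1.09×10¹⁶ W.

λ_max ≈ 8.64 μm; P ≈ 1.09×10¹⁶ W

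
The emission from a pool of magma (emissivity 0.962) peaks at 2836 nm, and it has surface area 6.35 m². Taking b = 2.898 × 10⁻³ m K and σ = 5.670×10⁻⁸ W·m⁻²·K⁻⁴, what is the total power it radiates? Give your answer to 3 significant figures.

Wien's law: T = b/λ_max = 2.898×10⁻³/2.836×10⁻⁶ = 1021.86 K.
Area A = 6.35 m².
Then P = εσAT⁴ = 0.962×5.670×10⁻⁸×6.35×(1021.86)⁴ = 3.78×10⁵ W.

P ≈ 3.78×10⁵ W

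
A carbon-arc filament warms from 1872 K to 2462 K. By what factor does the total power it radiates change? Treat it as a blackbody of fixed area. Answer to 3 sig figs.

P₂/P₁ ≈ 2.99

P ∝ T⁴, so P₂/P₁ = (T₂/T₁)⁴ = (2462/1872)⁴ = (1.31517)⁴ = 2.99.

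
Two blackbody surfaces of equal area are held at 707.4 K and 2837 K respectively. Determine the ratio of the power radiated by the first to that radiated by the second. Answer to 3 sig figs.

P₁/P₂ ≈ 3.87×10⁻³

With equal areas, P₁/P₂ = (T₁/T₂)⁴ = (707.4/2837)⁴ = 3.87×10⁻³.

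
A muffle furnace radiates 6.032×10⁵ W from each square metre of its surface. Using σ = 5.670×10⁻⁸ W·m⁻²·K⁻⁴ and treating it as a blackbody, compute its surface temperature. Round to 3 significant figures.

I = σT⁴, so T = (I/σ)^(1/4) = (6.032×10⁵/(5.670×10⁻⁸))^(1/4) = 1.81×10³ K.

T ≈ 1.81×10³ K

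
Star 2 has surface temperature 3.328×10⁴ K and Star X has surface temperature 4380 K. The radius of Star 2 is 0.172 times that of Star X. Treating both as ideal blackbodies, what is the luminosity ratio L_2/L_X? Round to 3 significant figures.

L ∝ R²T⁴, so L_2/L_X = (R_2/R_X)²(T_2/T_X)⁴ = (0.172)² × (3.328×10⁴/4380)⁴ = 0.029584 × 3333.01 = 98.6.

L_2/L_X ≈ 98.6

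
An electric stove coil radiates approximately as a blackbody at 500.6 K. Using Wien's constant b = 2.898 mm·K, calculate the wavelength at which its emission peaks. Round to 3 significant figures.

λ_max ≈ 5.79 μm

Wien's displacement law: λ_max = b/T = (2.898×10⁻³ m·K)/(500.6 K) = 5.789×10⁻⁶ m.
That is 5.79 μm, in the infrared range.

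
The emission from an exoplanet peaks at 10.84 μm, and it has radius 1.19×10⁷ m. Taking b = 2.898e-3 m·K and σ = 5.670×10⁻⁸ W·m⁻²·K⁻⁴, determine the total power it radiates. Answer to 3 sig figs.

Wien's law: T = b/λ_max = 2.898×10⁻³/1.084×10⁻⁵ = 267.343 K.
Surface area A = 4πR² = 4π(1.19×10⁷ m)² = 1.77952×10¹⁵ m².
Then P = σAT⁴ = 5.670×10⁻⁸×1.77952×10¹⁵×(267.343)⁴ = 5.15×10¹⁷ W.

P ≈ 5.15×10¹⁷ W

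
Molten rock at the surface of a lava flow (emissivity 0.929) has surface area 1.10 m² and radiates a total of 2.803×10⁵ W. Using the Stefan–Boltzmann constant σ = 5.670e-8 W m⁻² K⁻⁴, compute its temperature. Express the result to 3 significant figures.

Area A = 1.10 m².
P = εσAT⁴ ⇒ T = (P/(εσA))^(1/4) = (2.803×10⁵/(0.929×5.670×10⁻⁸×1.10))^(1/4) = 1.48×10³ K.

T ≈ 1.48×10³ K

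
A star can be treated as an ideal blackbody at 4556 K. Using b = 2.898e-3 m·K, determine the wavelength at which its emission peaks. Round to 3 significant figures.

λ_max ≈ 0.636 μm

Wien's displacement law: λ_max = b/T = (2.898×10⁻³ m·K)/(4556 K) = 6.361×10⁻⁷ m.
That is 0.636 μm, in the visible range.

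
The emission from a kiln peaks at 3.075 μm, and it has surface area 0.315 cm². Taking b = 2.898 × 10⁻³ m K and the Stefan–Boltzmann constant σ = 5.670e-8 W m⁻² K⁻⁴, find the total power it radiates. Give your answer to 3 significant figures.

P ≈ 1.41 W

Wien's law: T = b/λ_max = 2.898×10⁻³/3.075×10⁻⁶ = 942.439 K.
Area A = 0.315 cm² = 3.15×10⁻⁵ m².
Then P = σAT⁴ = 5.670×10⁻⁸×3.15×10⁻⁵×(942.439)⁴ = 1.41 W.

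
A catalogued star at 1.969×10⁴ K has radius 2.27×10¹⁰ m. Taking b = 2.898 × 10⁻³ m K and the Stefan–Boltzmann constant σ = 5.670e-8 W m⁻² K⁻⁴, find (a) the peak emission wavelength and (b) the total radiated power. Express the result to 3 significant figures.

(a) λ_max = b/T = 2.898×10⁻³/1.969×10⁴ = 1.472×10⁻⁷ m = 147 nm.
Surface area A = 4πR² = 4π(2.27×10¹⁰ m)² = 6.47533×10²¹ m².
(b) P = σAT⁴ = 5.670×10⁻⁸×6.47533×10²¹×(1.969×10⁴)⁴ = 5.52×10³¹ W.

λ_max ≈ 147 nm; P ≈ 5.52×10³¹ W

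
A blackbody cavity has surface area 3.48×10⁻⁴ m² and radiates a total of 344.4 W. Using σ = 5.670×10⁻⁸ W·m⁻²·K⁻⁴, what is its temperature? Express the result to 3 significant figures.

Area A = 3.48×10⁻⁴ m².
P = σAT⁴ ⇒ T = (P/(σA))^(1/4) = (344.4/(5.670×10⁻⁸×3.48×10⁻⁴))^(1/4) = 2.04×10³ K.

T ≈ 2.04×10³ K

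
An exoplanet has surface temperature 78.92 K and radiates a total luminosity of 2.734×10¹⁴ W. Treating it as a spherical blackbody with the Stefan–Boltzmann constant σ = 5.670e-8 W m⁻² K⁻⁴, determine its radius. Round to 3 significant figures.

L = 4πR²σT⁴ ⇒ R = √(L/(4πσT⁴)).
σT⁴ = 2.19954 W/m², so R = √(2.734×10¹⁴/(4π×2.19954)) = 3.15×10⁶ m.

R ≈ 3.15×10⁶ m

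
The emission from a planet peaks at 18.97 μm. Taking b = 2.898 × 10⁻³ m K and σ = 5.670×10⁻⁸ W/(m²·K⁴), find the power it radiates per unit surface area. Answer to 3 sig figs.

I ≈ 30.9 W/m²

Wien's law: T = b/λ_max = 2.898×10⁻³/1.897×10⁻⁵ = 152.768 K.
Then I = σT⁴ = 5.670×10⁻⁸×(152.768)⁴ = 30.9 W/m².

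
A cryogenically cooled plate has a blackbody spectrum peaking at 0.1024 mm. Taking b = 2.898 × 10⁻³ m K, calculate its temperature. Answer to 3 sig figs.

Wien's law gives T = b/λ_max = (2.898×10⁻³ m·K)/(1.024×10⁻⁴ m) = 28.3 K.

T ≈ 28.3 K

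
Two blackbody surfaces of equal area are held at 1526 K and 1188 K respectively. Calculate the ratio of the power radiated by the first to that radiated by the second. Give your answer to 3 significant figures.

P₁/P₂ ≈ 2.72

With equal areas, P₁/P₂ = (T₁/T₂)⁴ = (1526/1188)⁴ = 2.72.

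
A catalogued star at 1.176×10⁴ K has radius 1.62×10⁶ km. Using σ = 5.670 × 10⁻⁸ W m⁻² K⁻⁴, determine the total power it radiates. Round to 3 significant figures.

Surface area A = 4πR² = 4π(1.62×10⁹ m)² = 3.29792×10¹⁹ m².
P = σAT⁴ = 5.670×10⁻⁸ × 3.29792×10¹⁹ × (1.176×10⁴)⁴ = 3.58×10²⁸ W.

P ≈ 3.58×10²⁸ W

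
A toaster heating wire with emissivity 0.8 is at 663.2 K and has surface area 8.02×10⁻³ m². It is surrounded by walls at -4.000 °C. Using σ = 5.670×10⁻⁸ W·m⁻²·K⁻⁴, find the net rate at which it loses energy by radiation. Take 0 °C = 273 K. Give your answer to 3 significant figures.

Surroundings: T = -4.000 °C + 273 = 269.000 K.
Area A = 8.02×10⁻³ m².
Net radiated power P_net = εσA(T⁴ − T₀⁴) = 0.8×5.670×10⁻⁸×8.02×10⁻³×(663.2⁴ − 269.000⁴).
T⁴ − T₀⁴ = 1.93454×10¹¹ − 5.23611×10⁹ = 1.88218×10¹¹ K⁴, so P_net = 68.5 W.

Net loss ≈ 68.5 W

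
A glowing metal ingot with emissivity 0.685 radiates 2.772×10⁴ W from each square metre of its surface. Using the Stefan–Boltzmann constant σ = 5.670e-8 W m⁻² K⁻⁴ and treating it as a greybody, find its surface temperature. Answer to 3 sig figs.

I = εσT⁴, so T = (I/εσ)^(1/4) = (2.772×10⁴/(0.685×5.670×10⁻⁸))^(1/4) = 919 K.

T ≈ 919 K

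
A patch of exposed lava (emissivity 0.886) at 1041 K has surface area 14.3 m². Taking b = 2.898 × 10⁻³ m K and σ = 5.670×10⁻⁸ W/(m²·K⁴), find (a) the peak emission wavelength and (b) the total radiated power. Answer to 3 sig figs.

(a) λ_max = b/T = 2.898×10⁻³/1041 = 2.784×10⁻⁶ m = 2.78 μm.
Area A = 14.3 m².
(b) P = εσAT⁴ = 0.886×5.670×10⁻⁸×14.3×(1041)⁴ = 8.44×10⁵ W.

λ_max ≈ 2.78 μm; P ≈ 8.44×10⁵ W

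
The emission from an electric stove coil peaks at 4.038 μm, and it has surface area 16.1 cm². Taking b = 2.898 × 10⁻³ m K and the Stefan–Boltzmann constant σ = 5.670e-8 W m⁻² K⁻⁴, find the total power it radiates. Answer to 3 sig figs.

Wien's law: T = b/λ_max = 2.898×10⁻³/4.038×10⁻⁶ = 717.682 K.
Area A = 16.1 cm² = 1.61×10⁻³ m².
Then P = σAT⁴ = 5.670×10⁻⁸×1.61×10⁻³×(717.682)⁴ = 24.2 W.

P ≈ 24.2 W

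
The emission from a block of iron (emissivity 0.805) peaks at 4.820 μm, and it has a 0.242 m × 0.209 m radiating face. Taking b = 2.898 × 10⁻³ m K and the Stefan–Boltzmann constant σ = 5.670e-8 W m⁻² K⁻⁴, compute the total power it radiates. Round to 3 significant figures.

Wien's law: T = b/λ_max = 2.898×10⁻³/4.820×10⁻⁶ = 601.245 K.
Area A = 0.242 × 0.209 = 0.050578 m².
Then P = εσAT⁴ = 0.805×5.670×10⁻⁸×0.050578×(601.245)⁴ = 302 W.

P ≈ 302 W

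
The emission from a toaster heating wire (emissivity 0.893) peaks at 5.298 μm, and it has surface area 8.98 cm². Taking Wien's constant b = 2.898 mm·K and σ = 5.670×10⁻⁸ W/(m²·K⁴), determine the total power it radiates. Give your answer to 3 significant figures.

Wien's law: T = b/λ_max = 2.898×10⁻³/5.298×10⁻⁶ = 546.999 K.
Area A = 8.98 cm² = 8.98×10⁻⁴ m².
Then P = εσAT⁴ = 0.893×5.670×10⁻⁸×8.98×10⁻⁴×(546.999)⁴ = 4.07 W.

P ≈ 4.07 W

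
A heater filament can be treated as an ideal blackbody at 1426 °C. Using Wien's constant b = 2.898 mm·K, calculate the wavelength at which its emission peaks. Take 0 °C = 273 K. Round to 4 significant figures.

T = 1426 °C + 273 = 1699 K.
Wien's displacement law: λ_max = b/T = (2.898×10⁻³ m·K)/(1699 K) = 1.7057×10⁻⁶ m.
That is 1.706 μm, in the infrared range.

λ_max ≈ 1.706 μm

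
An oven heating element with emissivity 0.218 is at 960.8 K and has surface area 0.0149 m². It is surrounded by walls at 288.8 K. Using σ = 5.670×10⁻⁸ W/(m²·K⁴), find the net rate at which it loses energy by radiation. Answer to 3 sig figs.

Net loss ≈ 156 W

Area A = 0.0149 m².
Net radiated power P_net = εσA(T⁴ − T₀⁴) = 0.218×5.670×10⁻⁸×0.0149×(960.8⁴ − 288.8⁴).
T⁴ − T₀⁴ = 8.52181×10¹¹ − 6.95647×10⁹ = 8.45225×10¹¹ K⁴, so P_net = 156 W.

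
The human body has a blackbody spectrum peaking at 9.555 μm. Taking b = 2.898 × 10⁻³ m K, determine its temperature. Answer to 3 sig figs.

Wien's law gives T = b/λ_max = (2.898×10⁻³ m·K)/(9.555×10⁻⁶ m) = 303 K.

T ≈ 303 K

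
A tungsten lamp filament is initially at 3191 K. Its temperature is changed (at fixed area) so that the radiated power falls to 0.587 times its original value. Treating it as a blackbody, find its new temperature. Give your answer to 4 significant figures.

T₂ ≈ 2793 K

P ∝ T⁴, so T₂/T₁ = (P₂/P₁)^(1/4) = (0.587)^(1/4) = 0.875305.
T₂ = 3191 × 0.875305 = 2793 K.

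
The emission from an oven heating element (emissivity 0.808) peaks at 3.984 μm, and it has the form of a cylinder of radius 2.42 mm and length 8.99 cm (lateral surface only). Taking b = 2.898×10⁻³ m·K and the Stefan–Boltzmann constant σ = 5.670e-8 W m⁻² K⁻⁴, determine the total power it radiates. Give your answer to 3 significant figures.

P ≈ 17.5 W

Wien's law: T = b/λ_max = 2.898×10⁻³/3.984×10⁻⁶ = 727.410 K.
Lateral area A = 2πrL = 2π×2.42×10⁻³×0.0899 = 1.36696×10⁻³ m².
Then P = εσAT⁴ = 0.808×5.670×10⁻⁸×1.36696×10⁻³×(727.410)⁴ = 17.5 W.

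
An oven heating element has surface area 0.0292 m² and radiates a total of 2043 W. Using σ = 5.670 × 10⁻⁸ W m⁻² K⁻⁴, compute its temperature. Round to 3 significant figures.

T ≈ 1.05×10³ K

Area A = 0.0292 m².
P = σAT⁴ ⇒ T = (P/(σA))^(1/4) = (2043/(5.670×10⁻⁸×0.0292))^(1/4) = 1.05×10³ K.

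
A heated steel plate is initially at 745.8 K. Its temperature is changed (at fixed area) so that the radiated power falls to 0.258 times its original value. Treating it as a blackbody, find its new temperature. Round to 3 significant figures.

T₂ ≈ 532 K

P ∝ T⁴, so T₂/T₁ = (P₂/P₁)^(1/4) = (0.258)^(1/4) = 0.712697.
T₂ = 745.8 × 0.712697 = 532 K.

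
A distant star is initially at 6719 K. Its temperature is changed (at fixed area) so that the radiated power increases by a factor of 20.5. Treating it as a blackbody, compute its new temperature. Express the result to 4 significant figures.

T₂ ≈ 1.430×10⁴ K

P ∝ T⁴, so T₂/T₁ = (P₂/P₁)^(1/4) = (20.5)^(1/4) = 2.12784.
T₂ = 6719 × 2.12784 = 1.430×10⁴ K.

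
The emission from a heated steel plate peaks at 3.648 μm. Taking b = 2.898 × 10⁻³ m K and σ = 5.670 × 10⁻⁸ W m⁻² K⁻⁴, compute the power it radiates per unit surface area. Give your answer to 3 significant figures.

I ≈ 2.26×10⁴ W/m²

Wien's law: T = b/λ_max = 2.898×10⁻³/3.648×10⁻⁶ = 794.408 K.
Then I = σT⁴ = 5.670×10⁻⁸×(794.408)⁴ = 2.26×10⁴ W/m².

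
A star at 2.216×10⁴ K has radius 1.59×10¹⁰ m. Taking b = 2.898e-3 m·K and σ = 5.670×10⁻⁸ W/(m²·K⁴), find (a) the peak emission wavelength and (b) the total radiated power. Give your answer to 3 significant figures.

λ_max ≈ 131 nm; P ≈ 4.34×10³¹ W

(a) λ_max = b/T = 2.898×10⁻³/2.216×10⁴ = 1.308×10⁻⁷ m = 131 nm.
Surface area A = 4πR² = 4π(1.59×10¹⁰ m)² = 3.17690×10²¹ m².
(b) P = σAT⁴ = 5.670×10⁻⁸×3.17690×10²¹×(2.216×10⁴)⁴ = 4.34×10³¹ W.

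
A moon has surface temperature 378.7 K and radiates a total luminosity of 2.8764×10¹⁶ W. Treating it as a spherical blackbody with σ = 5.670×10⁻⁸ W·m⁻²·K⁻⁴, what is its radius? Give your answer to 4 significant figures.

R ≈ 1.401×10⁶ m

L = 4πR²σT⁴ ⇒ R = √(L/(4πσT⁴)).
σT⁴ = 1166.18 W/m², so R = √(2.8764×10¹⁶/(4π×1166.18)) = 1.401×10⁶ m.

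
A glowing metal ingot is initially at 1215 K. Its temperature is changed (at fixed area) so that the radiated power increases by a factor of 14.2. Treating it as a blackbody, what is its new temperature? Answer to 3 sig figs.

T₂ ≈ 2.36×10³ K

P ∝ T⁴, so T₂/T₁ = (P₂/P₁)^(1/4) = (14.2)^(1/4) = 1.94121.
T₂ = 1215 × 1.94121 = 2.36×10³ K.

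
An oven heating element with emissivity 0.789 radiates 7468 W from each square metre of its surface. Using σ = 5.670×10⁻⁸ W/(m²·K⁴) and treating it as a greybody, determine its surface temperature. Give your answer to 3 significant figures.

T ≈ 639 K

I = εσT⁴, so T = (I/εσ)^(1/4) = (7468/(0.789×5.670×10⁻⁸))^(1/4) = 639 K.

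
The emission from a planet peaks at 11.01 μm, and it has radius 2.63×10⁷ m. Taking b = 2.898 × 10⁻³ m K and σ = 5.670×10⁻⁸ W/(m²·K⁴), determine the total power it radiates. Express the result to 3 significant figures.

P ≈ 2.37×10¹⁸ W

Wien's law: T = b/λ_max = 2.898×10⁻³/1.101×10⁻⁵ = 263.215 K.
Surface area A = 4πR² = 4π(2.63×10⁷ m)² = 8.69203×10¹⁵ m².
Then P = σAT⁴ = 5.670×10⁻⁸×8.69203×10¹⁵×(263.215)⁴ = 2.37×10¹⁸ W.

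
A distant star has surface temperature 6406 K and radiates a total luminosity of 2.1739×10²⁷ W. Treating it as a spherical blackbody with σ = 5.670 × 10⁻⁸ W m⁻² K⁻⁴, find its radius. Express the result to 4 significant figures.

L = 4πR²σT⁴ ⇒ R = √(L/(4πσT⁴)).
σT⁴ = 9.54840×10⁷ W/m², so R = √(2.1739×10²⁷/(4π×9.54840×10⁷)) = 1.346×10⁹ m.

R ≈ 1.346×10⁹ m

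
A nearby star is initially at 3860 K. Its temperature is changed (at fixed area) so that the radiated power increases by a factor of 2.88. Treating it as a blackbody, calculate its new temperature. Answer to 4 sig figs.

T₂ ≈ 5028 K

P ∝ T⁴, so T₂/T₁ = (P₂/P₁)^(1/4) = (2.88)^(1/4) = 1.30271.
T₂ = 3860 × 1.30271 = 5028 K.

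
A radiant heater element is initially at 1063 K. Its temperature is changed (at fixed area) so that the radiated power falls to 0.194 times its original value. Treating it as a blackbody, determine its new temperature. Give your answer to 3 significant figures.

T₂ ≈ 705 K

P ∝ T⁴, so T₂/T₁ = (P₂/P₁)^(1/4) = (0.194)^(1/4) = 0.663667.
T₂ = 1063 × 0.663667 = 705 K.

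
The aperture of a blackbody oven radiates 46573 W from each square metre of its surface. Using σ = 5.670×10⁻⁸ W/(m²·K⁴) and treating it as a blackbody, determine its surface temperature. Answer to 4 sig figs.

I = σT⁴, so T = (I/σ)^(1/4) = (46573/(5.670×10⁻⁸))^(1/4) = 952.0 K.

T ≈ 952.0 K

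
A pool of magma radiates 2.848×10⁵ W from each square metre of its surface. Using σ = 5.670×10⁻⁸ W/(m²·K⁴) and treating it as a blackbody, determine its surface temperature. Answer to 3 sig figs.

I = σT⁴, so T = (I/σ)^(1/4) = (2.848×10⁵/(5.670×10⁻⁸))^(1/4) = 1.50×10³ K.

T ≈ 1.50×10³ K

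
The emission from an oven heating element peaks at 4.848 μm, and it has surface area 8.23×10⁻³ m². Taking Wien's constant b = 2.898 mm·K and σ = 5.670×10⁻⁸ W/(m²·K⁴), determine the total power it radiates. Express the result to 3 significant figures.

Wien's law: T = b/λ_max = 2.898×10⁻³/4.848×10⁻⁶ = 597.772 K.
Area A = 8.23×10⁻³ m².
Then P = σAT⁴ = 5.670×10⁻⁸×8.23×10⁻³×(597.772)⁴ = 59.6 W.

P ≈ 59.6 W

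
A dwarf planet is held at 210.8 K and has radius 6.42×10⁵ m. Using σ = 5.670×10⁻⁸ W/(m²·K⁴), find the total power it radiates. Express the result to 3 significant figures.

Surface area A = 4πR² = 4π(6.42×10⁵ m)² = 5.17941×10¹² m².
P = σAT⁴ = 5.670×10⁻⁸ × 5.17941×10¹² × (210.8)⁴ = 5.80×10¹⁴ W.

P ≈ 5.80×10¹⁴ W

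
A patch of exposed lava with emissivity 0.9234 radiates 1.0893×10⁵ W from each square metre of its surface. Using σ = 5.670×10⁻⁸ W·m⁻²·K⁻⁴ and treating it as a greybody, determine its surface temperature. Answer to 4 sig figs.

T ≈ 1201 K

I = εσT⁴, so T = (I/εσ)^(1/4) = (1.0893×10⁵/(0.9234×5.670×10⁻⁸))^(1/4) = 1201 K.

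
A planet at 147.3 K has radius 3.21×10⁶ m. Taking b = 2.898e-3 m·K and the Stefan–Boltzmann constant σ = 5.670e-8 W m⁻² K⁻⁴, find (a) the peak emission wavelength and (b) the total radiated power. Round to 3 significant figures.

λ_max ≈ 19.7 μm; P ≈ 3.46×10¹⁵ W

(a) λ_max = b/T = 2.898×10⁻³/147.3 = 1.967×10⁻⁵ m = 19.7 μm.
Surface area A = 4πR² = 4π(3.21×10⁶ m)² = 1.29485×10¹⁴ m².
(b) P = σAT⁴ = 5.670×10⁻⁸×1.29485×10¹⁴×(147.3)⁴ = 3.46×10¹⁵ W.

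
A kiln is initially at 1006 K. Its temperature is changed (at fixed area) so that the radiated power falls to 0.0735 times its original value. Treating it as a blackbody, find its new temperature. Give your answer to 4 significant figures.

P ∝ T⁴, so T₂/T₁ = (P₂/P₁)^(1/4) = (0.0735)^(1/4) = 0.520681.
T₂ = 1006 × 0.520681 = 523.8 K.

T₂ ≈ 523.8 K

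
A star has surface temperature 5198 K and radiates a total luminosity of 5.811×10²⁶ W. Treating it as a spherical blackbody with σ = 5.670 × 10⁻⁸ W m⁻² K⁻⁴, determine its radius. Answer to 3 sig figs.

R ≈ 1.06×10⁹ m

L = 4πR²σT⁴ ⇒ R = √(L/(4πσT⁴)).
σT⁴ = 4.13931×10⁷ W/m², so R = √(5.811×10²⁶/(4π×4.13931×10⁷)) = 1.06×10⁹ m.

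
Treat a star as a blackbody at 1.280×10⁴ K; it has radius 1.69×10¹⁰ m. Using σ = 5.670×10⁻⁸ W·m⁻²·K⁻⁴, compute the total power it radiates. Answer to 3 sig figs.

P ≈ 5.46×10³⁰ W

Surface area A = 4πR² = 4π(1.69×10¹⁰ m)² = 3.58908×10²¹ m².
P = σAT⁴ = 5.670×10⁻⁸ × 3.58908×10²¹ × (1.280×10⁴)⁴ = 5.46×10³⁰ W.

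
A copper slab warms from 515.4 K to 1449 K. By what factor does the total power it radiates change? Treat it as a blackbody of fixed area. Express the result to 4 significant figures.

P ∝ T⁴, so P₂/P₁ = (T₂/T₁)⁴ = (1449/515.4)⁴ = (2.81141)⁴ = 62.47.

P₂/P₁ ≈ 62.47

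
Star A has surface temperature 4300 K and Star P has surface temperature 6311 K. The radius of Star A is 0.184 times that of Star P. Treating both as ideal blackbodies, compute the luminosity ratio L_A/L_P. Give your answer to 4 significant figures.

L_A/L_P ≈ 7.297×10⁻³

L ∝ R²T⁴, so L_A/L_P = (R_A/R_P)²(T_A/T_P)⁴ = (0.184)² × (4300/6311)⁴ = 0.033856 × 0.215517 = 7.297×10⁻³.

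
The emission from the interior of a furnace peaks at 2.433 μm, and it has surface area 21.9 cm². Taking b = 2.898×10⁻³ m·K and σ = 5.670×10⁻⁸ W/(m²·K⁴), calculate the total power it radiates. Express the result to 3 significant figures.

P ≈ 250 W

Wien's law: T = b/λ_max = 2.898×10⁻³/2.433×10⁻⁶ = 1191.12 K.
Area A = 21.9 cm² = 2.19×10⁻³ m².
Then P = σAT⁴ = 5.670×10⁻⁸×2.19×10⁻³×(1191.12)⁴ = 250 W.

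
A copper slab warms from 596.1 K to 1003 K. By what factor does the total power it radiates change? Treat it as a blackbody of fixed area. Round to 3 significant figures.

P₂/P₁ ≈ 8.02

P ∝ T⁴, so P₂/P₁ = (T₂/T₁)⁴ = (1003/596.1)⁴ = (1.68260)⁴ = 8.02.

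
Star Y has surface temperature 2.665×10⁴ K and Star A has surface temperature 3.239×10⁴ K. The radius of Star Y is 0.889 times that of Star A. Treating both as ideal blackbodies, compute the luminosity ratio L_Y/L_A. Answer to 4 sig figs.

L ∝ R²T⁴, so L_Y/L_A = (R_Y/R_A)²(T_Y/T_A)⁴ = (0.889)² × (2.665×10⁴/3.239×10⁴)⁴ = 0.790321 × 0.458295 = 0.3622.

L_Y/L_A ≈ 0.3622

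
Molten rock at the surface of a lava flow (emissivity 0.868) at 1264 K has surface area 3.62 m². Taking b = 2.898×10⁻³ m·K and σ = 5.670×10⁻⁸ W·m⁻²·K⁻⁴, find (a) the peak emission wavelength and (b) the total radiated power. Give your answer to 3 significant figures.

λ_max ≈ 2.29 μm; P ≈ 4.55×10⁵ W

(a) λ_max = b/T = 2.898×10⁻³/1264 = 2.293×10⁻⁶ m = 2.29 μm.
Area A = 3.62 m².
(b) P = εσAT⁴ = 0.868×5.670×10⁻⁸×3.62×(1264)⁴ = 4.55×10⁵ W.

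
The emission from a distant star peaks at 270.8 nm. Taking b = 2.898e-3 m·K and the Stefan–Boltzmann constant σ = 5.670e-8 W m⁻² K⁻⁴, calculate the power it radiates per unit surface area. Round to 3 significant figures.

Wien's law: T = b/λ_max = 2.898×10⁻³/2.708×10⁻⁷ = 10701.6 K.
Then I = σT⁴ = 5.670×10⁻⁸×(10701.6)⁴ = 7.44×10⁸ W/m².

I ≈ 7.44×10⁸ W/m²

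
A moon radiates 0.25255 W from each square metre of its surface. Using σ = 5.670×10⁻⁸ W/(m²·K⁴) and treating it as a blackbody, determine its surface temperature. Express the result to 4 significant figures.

T ≈ 45.94 K

I = σT⁴, so T = (I/σ)^(1/4) = (0.25255/(5.670×10⁻⁸))^(1/4) = 45.94 K.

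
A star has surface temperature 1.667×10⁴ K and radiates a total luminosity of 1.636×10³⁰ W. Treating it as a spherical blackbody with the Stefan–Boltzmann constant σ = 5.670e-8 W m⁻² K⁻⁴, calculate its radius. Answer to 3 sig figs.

L = 4πR²σT⁴ ⇒ R = √(L/(4πσT⁴)).
σT⁴ = 4.37850×10⁹ W/m², so R = √(1.636×10³⁰/(4π×4.37850×10⁹)) = 5.45×10⁹ m.

R ≈ 5.45×10⁹ m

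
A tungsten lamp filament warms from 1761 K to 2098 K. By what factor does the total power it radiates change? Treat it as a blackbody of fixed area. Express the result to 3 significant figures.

P ∝ T⁴, so P₂/P₁ = (T₂/T₁)⁴ = (2098/1761)⁴ = (1.19137)⁴ = 2.01.

P₂/P₁ ≈ 2.01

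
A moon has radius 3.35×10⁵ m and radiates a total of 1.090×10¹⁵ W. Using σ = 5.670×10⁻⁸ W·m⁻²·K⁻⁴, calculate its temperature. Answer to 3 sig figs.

T ≈ 342 K

Surface area A = 4πR² = 4π(3.35×10⁵ m)² = 1.41026×10¹² m².
P = σAT⁴ ⇒ T = (P/(σA))^(1/4) = (1.090×10¹⁵/(5.670×10⁻⁸×1.41026×10¹²))^(1/4) = 342 K.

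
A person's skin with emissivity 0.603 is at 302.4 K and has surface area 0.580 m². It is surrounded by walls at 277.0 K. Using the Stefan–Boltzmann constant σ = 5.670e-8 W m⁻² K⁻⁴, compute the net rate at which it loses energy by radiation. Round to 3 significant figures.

Area A = 0.580 m².
Net radiated power P_net = εσA(T⁴ − T₀⁴) = 0.603×5.670×10⁻⁸×0.580×(302.4⁴ − 277.0⁴).
T⁴ − T₀⁴ = 8.36233×10⁹ − 5.88734×10⁹ = 2.47499×10⁹ K⁴, so P_net = 49.1 W.

Net loss ≈ 49.1 W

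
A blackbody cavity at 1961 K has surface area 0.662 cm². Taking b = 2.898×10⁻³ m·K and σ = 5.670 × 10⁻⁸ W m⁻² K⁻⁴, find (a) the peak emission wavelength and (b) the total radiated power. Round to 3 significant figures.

λ_max ≈ 1.48 μm; P ≈ 55.5 W

(a) λ_max = b/T = 2.898×10⁻³/1961 = 1.478×10⁻⁶ m = 1.48 μm.
Area A = 0.662 cm² = 6.62×10⁻⁵ m².
(b) P = σAT⁴ = 5.670×10⁻⁸×6.62×10⁻⁵×(1961)⁴ = 55.5 W.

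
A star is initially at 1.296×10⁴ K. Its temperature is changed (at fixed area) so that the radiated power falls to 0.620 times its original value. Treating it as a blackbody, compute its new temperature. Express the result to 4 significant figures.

P ∝ T⁴, so T₂/T₁ = (P₂/P₁)^(1/4) = (0.620)^(1/4) = 0.887356.
T₂ = 1.296×10⁴ × 0.887356 = 1.150×10⁴ K.

T₂ ≈ 1.150×10⁴ K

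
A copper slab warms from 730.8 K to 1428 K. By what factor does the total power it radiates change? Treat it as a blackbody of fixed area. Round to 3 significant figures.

P ∝ T⁴, so P₂/P₁ = (T₂/T₁)⁴ = (1428/730.8)⁴ = (1.95402)⁴ = 14.6.

P₂/P₁ ≈ 14.6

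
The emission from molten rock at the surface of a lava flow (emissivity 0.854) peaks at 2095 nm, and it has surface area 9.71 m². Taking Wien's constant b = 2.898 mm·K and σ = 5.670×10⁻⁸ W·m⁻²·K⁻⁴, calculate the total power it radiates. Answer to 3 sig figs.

P ≈ 1.72×10⁶ W

Wien's law: T = b/λ_max = 2.898×10⁻³/2.095×10⁻⁶ = 1383.29 K.
Area A = 9.71 m².
Then P = εσAT⁴ = 0.854×5.670×10⁻⁸×9.71×(1383.29)⁴ = 1.72×10⁶ W.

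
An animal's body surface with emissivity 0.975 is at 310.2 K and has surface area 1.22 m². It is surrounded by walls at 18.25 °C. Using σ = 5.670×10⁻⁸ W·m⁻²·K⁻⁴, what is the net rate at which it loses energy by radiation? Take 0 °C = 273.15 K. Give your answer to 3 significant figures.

Net loss ≈ 138 W

Surroundings: T = 18.25 °C + 273.15 = 291.40 K.
Area A = 1.22 m².
Net radiated power P_net = εσA(T⁴ − T₀⁴) = 0.975×5.670×10⁻⁸×1.22×(310.2⁴ − 291.40⁴).
T⁴ − T₀⁴ = 9.25907×10⁹ − 7.21038×10⁹ = 2.04869×10⁹ K⁴, so P_net = 138 W.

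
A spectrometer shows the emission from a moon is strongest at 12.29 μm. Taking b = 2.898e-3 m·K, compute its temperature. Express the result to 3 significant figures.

Wien's law gives T = b/λ_max = (2.898×10⁻³ m·K)/(1.229×10⁻⁵ m) = 236 K.

T ≈ 236 K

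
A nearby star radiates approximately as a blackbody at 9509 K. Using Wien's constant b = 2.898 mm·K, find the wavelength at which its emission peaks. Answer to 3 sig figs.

λ_max ≈ 305 nm

Wien's displacement law: λ_max = b/T = (2.898×10⁻³ m·K)/(9509 K) = 3.048×10⁻⁷ m.
That is 305 nm, in the ultraviolet range.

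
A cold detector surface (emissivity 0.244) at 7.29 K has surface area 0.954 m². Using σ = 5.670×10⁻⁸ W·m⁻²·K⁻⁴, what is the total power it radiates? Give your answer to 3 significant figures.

P ≈ 3.73×10⁻⁵ W

Area A = 0.954 m².
P = εσAT⁴ = 0.244 × 5.670×10⁻⁸ × 0.954 × (7.29)⁴ = 3.73×10⁻⁵ W.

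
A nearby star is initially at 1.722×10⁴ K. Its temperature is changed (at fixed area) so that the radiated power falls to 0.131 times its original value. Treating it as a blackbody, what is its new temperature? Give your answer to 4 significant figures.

P ∝ T⁴, so T₂/T₁ = (P₂/P₁)^(1/4) = (0.131)^(1/4) = 0.601614.
T₂ = 1.722×10⁴ × 0.601614 = 1.036×10⁴ K.

T₂ ≈ 1.036×10⁴ K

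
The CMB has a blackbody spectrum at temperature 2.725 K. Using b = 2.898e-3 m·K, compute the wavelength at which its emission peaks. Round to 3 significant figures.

Wien's displacement law: λ_max = b/T = (2.898×10⁻³ m·K)/(2.725 K) = 1.063×10⁻³ m.
That is 1.06×10⁻³ m, in the microwave range.

λ_max ≈ 1.06×10⁻³ m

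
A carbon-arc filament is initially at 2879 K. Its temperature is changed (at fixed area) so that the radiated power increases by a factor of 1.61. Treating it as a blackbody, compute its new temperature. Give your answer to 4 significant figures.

P ∝ T⁴, so T₂/T₁ = (P₂/P₁)^(1/4) = (1.61)^(1/4) = 1.12644.
T₂ = 2879 × 1.12644 = 3243 K.

T₂ ≈ 3243 K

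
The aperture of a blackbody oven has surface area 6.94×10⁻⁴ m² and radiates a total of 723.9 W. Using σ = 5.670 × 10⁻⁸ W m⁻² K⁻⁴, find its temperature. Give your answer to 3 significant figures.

Area A = 6.94×10⁻⁴ m².
P = σAT⁴ ⇒ T = (P/(σA))^(1/4) = (723.9/(5.670×10⁻⁸×6.94×10⁻⁴))^(1/4) = 2.07×10³ K.

T ≈ 2.07×10³ K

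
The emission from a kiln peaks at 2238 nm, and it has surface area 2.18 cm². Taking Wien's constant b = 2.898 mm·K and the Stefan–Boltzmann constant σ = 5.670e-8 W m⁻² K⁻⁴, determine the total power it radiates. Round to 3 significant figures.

Wien's law: T = b/λ_max = 2.898×10⁻³/2.238×10⁻⁶ = 1294.91 K.
Area A = 2.18 cm² = 2.18×10⁻⁴ m².
Then P = σAT⁴ = 5.670×10⁻⁸×2.18×10⁻⁴×(1294.91)⁴ = 34.8 W.

P ≈ 34.8 W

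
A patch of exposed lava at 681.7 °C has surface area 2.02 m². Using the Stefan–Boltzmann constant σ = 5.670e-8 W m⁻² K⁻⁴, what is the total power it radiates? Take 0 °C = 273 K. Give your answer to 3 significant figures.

P ≈ 9.51×10⁴ W

T = 681.7 °C + 273 = 954.7 K.
Area A = 2.02 m².
P = σAT⁴ = 5.670×10⁻⁸ × 2.02 × (954.7)⁴ = 9.51×10⁴ W.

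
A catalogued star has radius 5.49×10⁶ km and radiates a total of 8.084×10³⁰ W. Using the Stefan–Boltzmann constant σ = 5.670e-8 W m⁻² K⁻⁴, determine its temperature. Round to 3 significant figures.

Surface area A = 4πR² = 4π(5.49×10⁹ m)² = 3.78752×10²⁰ m².
P = σAT⁴ ⇒ T = (P/(σA))^(1/4) = (8.084×10³⁰/(5.670×10⁻⁸×3.78752×10²⁰))^(1/4) = 2.48×10⁴ K.

T ≈ 2.48×10⁴ K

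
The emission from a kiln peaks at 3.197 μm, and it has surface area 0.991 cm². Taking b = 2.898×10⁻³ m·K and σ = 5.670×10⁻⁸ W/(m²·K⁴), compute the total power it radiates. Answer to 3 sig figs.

P ≈ 3.79 W

Wien's law: T = b/λ_max = 2.898×10⁻³/3.197×10⁻⁶ = 906.475 K.
Area A = 0.991 cm² = 9.91×10⁻⁵ m².
Then P = σAT⁴ = 5.670×10⁻⁸×9.91×10⁻⁵×(906.475)⁴ = 3.79 W.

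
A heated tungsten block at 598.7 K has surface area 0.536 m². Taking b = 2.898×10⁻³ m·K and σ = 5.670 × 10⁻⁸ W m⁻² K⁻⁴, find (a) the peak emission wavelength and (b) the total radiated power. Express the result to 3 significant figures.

λ_max ≈ 4.84 μm; P ≈ 3.90×10³ W

(a) λ_max = b/T = 2.898×10⁻³/598.7 = 4.840×10⁻⁶ m = 4.84 μm.
Area A = 0.536 m².
(b) P = σAT⁴ = 5.670×10⁻⁸×0.536×(598.7)⁴ = 3.90×10³ W.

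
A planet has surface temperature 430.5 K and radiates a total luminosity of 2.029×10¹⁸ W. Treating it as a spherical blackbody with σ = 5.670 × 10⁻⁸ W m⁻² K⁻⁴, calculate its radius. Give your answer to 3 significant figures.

L = 4πR²σT⁴ ⇒ R = √(L/(4πσT⁴)).
σT⁴ = 1947.49 W/m², so R = √(2.029×10¹⁸/(4π×1947.49)) = 9.11×10⁶ m.

R ≈ 9.11×10⁶ m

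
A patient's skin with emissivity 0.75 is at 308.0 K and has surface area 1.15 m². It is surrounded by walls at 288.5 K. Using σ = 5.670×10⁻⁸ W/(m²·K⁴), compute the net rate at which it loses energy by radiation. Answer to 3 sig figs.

Area A = 1.15 m².
Net radiated power P_net = εσA(T⁴ − T₀⁴) = 0.75×5.670×10⁻⁸×1.15×(308.0⁴ − 288.5⁴).
T⁴ − T₀⁴ = 8.99918×10⁹ − 6.92761×10⁹ = 2.07157×10⁹ K⁴, so P_net = 101 W.

Net loss ≈ 101 W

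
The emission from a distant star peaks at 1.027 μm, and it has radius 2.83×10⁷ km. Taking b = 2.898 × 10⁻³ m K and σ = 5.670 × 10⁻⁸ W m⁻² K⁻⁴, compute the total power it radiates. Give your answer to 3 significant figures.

P ≈ 3.62×10²⁸ W

Wien's law: T = b/λ_max = 2.898×10⁻³/1.027×10⁻⁶ = 2821.81 K.
Surface area A = 4πR² = 4π(2.83×10¹⁰ m)² = 1.00643×10²² m².
Then P = σAT⁴ = 5.670×10⁻⁸×1.00643×10²²×(2821.81)⁴ = 3.62×10²⁸ W.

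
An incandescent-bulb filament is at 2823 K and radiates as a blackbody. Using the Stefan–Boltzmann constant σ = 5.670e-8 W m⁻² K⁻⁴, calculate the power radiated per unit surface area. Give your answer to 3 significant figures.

Stefan–Boltzmann: I = σT⁴ = 5.670×10⁻⁸ × (2823)⁴ = 3.60×10⁶ W/m².

I ≈ 3.60×10⁶ W/m²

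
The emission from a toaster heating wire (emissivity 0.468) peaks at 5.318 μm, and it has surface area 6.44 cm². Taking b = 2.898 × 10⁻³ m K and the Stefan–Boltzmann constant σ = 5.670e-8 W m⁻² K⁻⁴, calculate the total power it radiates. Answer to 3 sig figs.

Wien's law: T = b/λ_max = 2.898×10⁻³/5.318×10⁻⁶ = 544.942 K.
Area A = 6.44 cm² = 6.44×10⁻⁴ m².
Then P = εσAT⁴ = 0.468×5.670×10⁻⁸×6.44×10⁻⁴×(544.942)⁴ = 1.51 W.

P ≈ 1.51 W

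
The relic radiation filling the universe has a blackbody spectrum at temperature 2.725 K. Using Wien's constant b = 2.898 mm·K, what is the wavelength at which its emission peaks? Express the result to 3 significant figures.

Wien's displacement law: λ_max = b/T = (2.898×10⁻³ m·K)/(2.725 K) = 1.063×10⁻³ m.
That is 1.06×10⁻³ m, in the microwave range.

λ_max ≈ 1.06×10⁻³ m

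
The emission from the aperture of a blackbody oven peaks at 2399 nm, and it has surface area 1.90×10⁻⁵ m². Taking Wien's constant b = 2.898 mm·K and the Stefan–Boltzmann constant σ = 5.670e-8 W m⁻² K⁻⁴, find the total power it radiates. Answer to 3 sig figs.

P ≈ 2.29 W

Wien's law: T = b/λ_max = 2.898×10⁻³/2.399×10⁻⁶ = 1208.00 K.
Area A = 1.90×10⁻⁵ m².
Then P = σAT⁴ = 5.670×10⁻⁸×1.90×10⁻⁵×(1208.00)⁴ = 2.29 W.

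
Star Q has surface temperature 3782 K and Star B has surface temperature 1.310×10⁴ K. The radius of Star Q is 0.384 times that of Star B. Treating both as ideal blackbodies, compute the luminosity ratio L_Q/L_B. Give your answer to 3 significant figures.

L ∝ R²T⁴, so L_Q/L_B = (R_Q/R_B)²(T_Q/T_B)⁴ = (0.384)² × (3782/1.310×10⁴)⁴ = 0.147456 × 6.94706×10⁻³ = 1.02×10⁻³.

L_Q/L_B ≈ 1.02×10⁻³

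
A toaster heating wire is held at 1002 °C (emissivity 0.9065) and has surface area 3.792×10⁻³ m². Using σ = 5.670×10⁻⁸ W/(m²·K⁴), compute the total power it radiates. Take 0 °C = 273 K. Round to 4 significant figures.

T = 1002 °C + 273 = 1275 K.
Area A = 3.792×10⁻³ m².
P = εσAT⁴ = 0.9065 × 5.670×10⁻⁸ × 3.792×10⁻³ × (1275)⁴ = 515.1 W.

P ≈ 515.1 W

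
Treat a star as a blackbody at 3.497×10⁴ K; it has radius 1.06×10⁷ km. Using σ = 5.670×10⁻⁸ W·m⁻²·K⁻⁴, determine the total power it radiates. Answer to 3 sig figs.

Surface area A = 4πR² = 4π(1.06×10¹⁰ m)² = 1.41196×10²¹ m².
P = σAT⁴ = 5.670×10⁻⁸ × 1.41196×10²¹ × (3.497×10⁴)⁴ = 1.20×10³² W.

P ≈ 1.20×10³² W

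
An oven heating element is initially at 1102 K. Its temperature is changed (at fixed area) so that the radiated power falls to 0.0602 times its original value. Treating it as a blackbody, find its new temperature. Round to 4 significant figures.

P ∝ T⁴, so T₂/T₁ = (P₂/P₁)^(1/4) = (0.0602)^(1/4) = 0.495335.
T₂ = 1102 × 0.495335 = 545.9 K.

T₂ ≈ 545.9 K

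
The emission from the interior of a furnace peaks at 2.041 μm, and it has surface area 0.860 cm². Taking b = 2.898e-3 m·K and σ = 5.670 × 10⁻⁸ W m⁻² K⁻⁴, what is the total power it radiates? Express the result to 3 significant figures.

Wien's law: T = b/λ_max = 2.898×10⁻³/2.041×10⁻⁶ = 1419.89 K.
Area A = 0.860 cm² = 8.60×10⁻⁵ m².
Then P = σAT⁴ = 5.670×10⁻⁸×8.60×10⁻⁵×(1419.89)⁴ = 19.8 W.

P ≈ 19.8 W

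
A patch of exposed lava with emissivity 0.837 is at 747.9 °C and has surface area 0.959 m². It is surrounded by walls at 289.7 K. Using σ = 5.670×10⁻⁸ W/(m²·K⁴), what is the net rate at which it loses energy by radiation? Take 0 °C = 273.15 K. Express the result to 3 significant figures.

T = 747.9 °C + 273.15 = 1021.05 K.
Area A = 0.959 m².
Net radiated power P_net = εσA(T⁴ − T₀⁴) = 0.837×5.670×10⁻⁸×0.959×(1021.05⁴ − 289.7⁴).
T⁴ − T₀⁴ = 1.08690×10¹² − 7.04359×10⁹ = 1.07986×10¹² K⁴, so P_net = 4.91×10⁴ W.

Net loss ≈ 4.91×10⁴ W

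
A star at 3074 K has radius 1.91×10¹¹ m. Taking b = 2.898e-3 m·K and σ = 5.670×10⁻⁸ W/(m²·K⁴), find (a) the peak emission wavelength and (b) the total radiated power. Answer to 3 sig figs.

(a) λ_max = b/T = 2.898×10⁻³/3074 = 9.427×10⁻⁷ m = 943 nm.
Surface area A = 4πR² = 4π(1.91×10¹¹ m)² = 4.58434×10²³ m².
(b) P = σAT⁴ = 5.670×10⁻⁸×4.58434×10²³×(3074)⁴ = 2.32×10³⁰ W.

λ_max ≈ 943 nm; P ≈ 2.32×10³⁰ W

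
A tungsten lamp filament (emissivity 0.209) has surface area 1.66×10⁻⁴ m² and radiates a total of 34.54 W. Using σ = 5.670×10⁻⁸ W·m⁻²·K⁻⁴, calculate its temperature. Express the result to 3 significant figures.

T ≈ 2.05×10³ K

Area A = 1.66×10⁻⁴ m².
P = εσAT⁴ ⇒ T = (P/(εσA))^(1/4) = (34.54/(0.209×5.670×10⁻⁸×1.66×10⁻⁴))^(1/4) = 2.05×10³ K.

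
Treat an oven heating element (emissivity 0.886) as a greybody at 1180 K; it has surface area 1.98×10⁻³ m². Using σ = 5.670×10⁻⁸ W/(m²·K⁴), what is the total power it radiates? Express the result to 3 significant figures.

P ≈ 193 W

Area A = 1.98×10⁻³ m².
P = εσAT⁴ = 0.886 × 5.670×10⁻⁸ × 1.98×10⁻³ × (1180)⁴ = 193 W.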